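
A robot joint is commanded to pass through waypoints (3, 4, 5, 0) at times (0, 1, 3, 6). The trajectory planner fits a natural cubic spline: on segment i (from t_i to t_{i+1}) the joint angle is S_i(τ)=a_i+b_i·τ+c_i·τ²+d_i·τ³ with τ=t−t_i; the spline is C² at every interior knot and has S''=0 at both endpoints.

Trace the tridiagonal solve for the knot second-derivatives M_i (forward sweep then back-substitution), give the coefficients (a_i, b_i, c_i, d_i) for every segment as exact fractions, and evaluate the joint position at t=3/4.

  seg 0: a=3 b=85/84 c=0 d=-1/84
  seg 1: a=4 b=41/42 c=-1/28 d=-17/168
  seg 2: a=5 b=-8/21 c=-9/14 d=1/14
S(3/4) = 961/256

Δ: Δ0=1, Δ1=1/2, Δ2=-5/3
row 1: diag=6, rhs=-3; c'=1/3, d'=-1/2
row 2: denom=10−2·1/3=28/3; d'=(-13−2·-1/2)/(28/3)=-9/7
back: M2=-9/7
back: M1=-1/2−1/3·-9/7=-1/14
M: M0=0, M1=-1/14, M2=-9/7, M3=0
seg 0: a=3, c=M0/2=0, d=(M1−M0)/(6·1)=-1/84, b=Δ0−h0·(2M0+M1)/6=85/84
seg 1: a=4, c=M1/2=-1/28, d=(M2−M1)/(6·2)=-17/168, b=Δ1−h1·(2M1+M2)/6=41/42
seg 2: a=5, c=M2/2=-9/14, d=(M3−M2)/(6·3)=1/14, b=Δ2−h2·(2M2+M3)/6=-8/21
t_q=3/4 → seg 0, τ=3/4; S=3+85/84·τ+0·τ²+-1/84·τ³=961/256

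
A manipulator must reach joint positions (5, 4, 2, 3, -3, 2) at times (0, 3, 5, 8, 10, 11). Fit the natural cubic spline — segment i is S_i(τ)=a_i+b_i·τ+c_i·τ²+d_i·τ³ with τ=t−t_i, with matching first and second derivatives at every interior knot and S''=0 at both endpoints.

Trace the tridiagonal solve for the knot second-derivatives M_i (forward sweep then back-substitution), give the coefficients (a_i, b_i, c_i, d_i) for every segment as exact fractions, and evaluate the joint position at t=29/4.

  seg 0: a=5 b=4/39 c=0 d=-17/351
  seg 1: a=4 b=-47/39 c=-17/39 d=7/26
  seg 2: a=2 b=11/39 c=46/39 d=-136/351
  seg 3: a=3 b=-121/39 c=-30/13 d=46/39
  seg 4: a=-3 b=71/39 c=62/13 d=-62/39
S(29/4) = 109/26

Δ: Δ0=-1/3, Δ1=-1, Δ2=1/3, Δ3=-3, Δ4=5
row 1: diag=10, rhs=-4; c'=1/5, d'=-2/5
row 2: denom=10−2·1/5=48/5; d'=(8−2·-2/5)/(48/5)=11/12
row 3: denom=10−3·5/16=145/16; d'=(-20−3·11/12)/(145/16)=-364/145
row 4: denom=6−2·32/145=806/145; d'=(48−2·-364/145)/(806/145)=124/13
back: M4=124/13
back: M3=-364/145−32/145·124/13=-60/13
back: M2=11/12−5/16·-60/13=92/39
back: M1=-2/5−1/5·92/39=-34/39
M: M0=0, M1=-34/39, M2=92/39, M3=-60/13, M4=124/13, M5=0
seg 0: a=5, c=M0/2=0, d=(M1−M0)/(6·3)=-17/351, b=Δ0−h0·(2M0+M1)/6=4/39
seg 1: a=4, c=M1/2=-17/39, d=(M2−M1)/(6·2)=7/26, b=Δ1−h1·(2M1+M2)/6=-47/39
seg 2: a=2, c=M2/2=46/39, d=(M3−M2)/(6·3)=-136/351, b=Δ2−h2·(2M2+M3)/6=11/39
seg 3: a=3, c=M3/2=-30/13, d=(M4−M3)/(6·2)=46/39, b=Δ3−h3·(2M3+M4)/6=-121/39
seg 4: a=-3, c=M4/2=62/13, d=(M5−M4)/(6·1)=-62/39, b=Δ4−h4·(2M4+M5)/6=71/39
t_q=29/4 → seg 2, τ=9/4; S=2+11/39·τ+46/39·τ²+-136/351·τ³=109/26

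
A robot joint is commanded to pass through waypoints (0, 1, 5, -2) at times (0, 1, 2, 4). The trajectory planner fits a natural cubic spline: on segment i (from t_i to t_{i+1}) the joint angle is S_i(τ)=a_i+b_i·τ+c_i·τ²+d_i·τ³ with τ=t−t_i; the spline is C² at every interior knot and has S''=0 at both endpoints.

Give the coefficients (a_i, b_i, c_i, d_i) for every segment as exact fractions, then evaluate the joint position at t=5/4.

  seg 0: a=0 b=-5/46 c=0 d=51/46
  seg 1: a=1 b=74/23 c=153/46 d=-117/46
  seg 2: a=5 b=103/46 c=-99/23 d=33/46
S(5/4) = 5807/2944

Δ: Δ0=1, Δ1=4, Δ2=-7/2
row 1: diag=4, rhs=18; c'=1/4, d'=9/2
row 2: denom=6−1·1/4=23/4; d'=(-45−1·9/2)/(23/4)=-198/23
back: M2=-198/23
back: M1=9/2−1/4·-198/23=153/23
M: M0=0, M1=153/23, M2=-198/23, M3=0
seg 0: a=0, c=M0/2=0, d=(M1−M0)/(6·1)=51/46, b=Δ0−h0·(2M0+M1)/6=-5/46
seg 1: a=1, c=M1/2=153/46, d=(M2−M1)/(6·1)=-117/46, b=Δ1−h1·(2M1+M2)/6=74/23
seg 2: a=5, c=M2/2=-99/23, d=(M3−M2)/(6·2)=33/46, b=Δ2−h2·(2M2+M3)/6=103/46
t_q=5/4 → seg 1, τ=1/4; S=1+74/23·τ+153/46·τ²+-117/46·τ³=5807/2944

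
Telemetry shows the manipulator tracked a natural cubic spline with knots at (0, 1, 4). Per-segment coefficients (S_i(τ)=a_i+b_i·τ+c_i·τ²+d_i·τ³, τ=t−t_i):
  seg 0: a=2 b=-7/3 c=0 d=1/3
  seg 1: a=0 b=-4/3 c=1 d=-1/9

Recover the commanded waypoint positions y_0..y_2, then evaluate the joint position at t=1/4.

y_0 = S_0(0) = a_0 = 2
y_1 = S_1(0) = a_1 = 0
y_2 = S_1(3) = 2
t_q=1/4 is in segment 0 (τ=1/4); S_0(τ)=91/64

y_0=2 y_1=0 y_2=2
S(1/4) = 91/64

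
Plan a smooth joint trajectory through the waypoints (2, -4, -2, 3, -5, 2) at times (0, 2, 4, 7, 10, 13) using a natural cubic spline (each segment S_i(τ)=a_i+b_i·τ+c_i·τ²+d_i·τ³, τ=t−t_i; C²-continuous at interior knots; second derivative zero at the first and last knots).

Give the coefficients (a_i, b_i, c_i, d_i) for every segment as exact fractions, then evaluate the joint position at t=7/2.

Δ: Δ0=-3, Δ1=1, Δ2=5/3, Δ3=-8/3, Δ4=7/3
row 1: diag=8, rhs=24; c'=1/4, d'=3
row 2: denom=10−2·1/4=19/2; d'=(4−2·3)/(19/2)=-4/19
row 3: denom=12−3·6/19=210/19; d'=(-26−3·-4/19)/(210/19)=-241/105
row 4: denom=12−3·19/70=783/70; d'=(30−3·-241/105)/(783/70)=2582/783
back: M4=2582/783
back: M3=-241/105−19/70·2582/783=-2498/783
back: M2=-4/19−6/19·-2498/783=208/261
back: M1=3−1/4·208/261=731/261
M: M0=0, M1=731/261, M2=208/261, M3=-2498/783, M4=2582/783, M5=0
seg 0: a=2, c=M0/2=0, d=(M1−M0)/(6·2)=731/3132, b=Δ0−h0·(2M0+M1)/6=-3080/783
seg 1: a=-4, c=M1/2=731/522, d=(M2−M1)/(6·2)=-523/3132, b=Δ1−h1·(2M1+M2)/6=-887/783
seg 2: a=-2, c=M2/2=104/261, d=(M3−M2)/(6·3)=-1561/7047, b=Δ2−h2·(2M2+M3)/6=1930/783
seg 3: a=3, c=M3/2=-1249/783, d=(M4−M3)/(6·3)=2540/7047, b=Δ3−h3·(2M3+M4)/6=-881/783
seg 4: a=-5, c=M4/2=1291/783, d=(M5−M4)/(6·3)=-1291/7047, b=Δ4−h4·(2M4+M5)/6=-755/783
t_q=7/2 → seg 1, τ=3/2; S=-4+-887/783·τ+731/522·τ²+-523/3132·τ³=-25991/8352

  seg 0: a=2 b=-3080/783 c=0 d=731/3132
  seg 1: a=-4 b=-887/783 c=731/522 d=-523/3132
  seg 2: a=-2 b=1930/783 c=104/261 d=-1561/7047
  seg 3: a=3 b=-881/783 c=-1249/783 d=2540/7047
  seg 4: a=-5 b=-755/783 c=1291/783 d=-1291/7047
S(7/2) = -25991/8352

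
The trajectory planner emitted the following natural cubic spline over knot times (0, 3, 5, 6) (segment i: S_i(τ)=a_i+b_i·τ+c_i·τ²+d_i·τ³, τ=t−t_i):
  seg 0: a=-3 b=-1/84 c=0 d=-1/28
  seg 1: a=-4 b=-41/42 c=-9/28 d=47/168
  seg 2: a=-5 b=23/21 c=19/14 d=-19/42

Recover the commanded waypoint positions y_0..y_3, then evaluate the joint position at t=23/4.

y_0=-3 y_1=-4 y_2=-5 y_3=-3
S(23/4) = -3231/896

y_0 = S_0(0) = a_0 = -3
y_1 = S_1(0) = a_1 = -4
y_2 = S_2(0) = a_2 = -5
y_3 = S_2(1) = -3
t_q=23/4 is in segment 2 (τ=3/4); S_2(τ)=-3231/896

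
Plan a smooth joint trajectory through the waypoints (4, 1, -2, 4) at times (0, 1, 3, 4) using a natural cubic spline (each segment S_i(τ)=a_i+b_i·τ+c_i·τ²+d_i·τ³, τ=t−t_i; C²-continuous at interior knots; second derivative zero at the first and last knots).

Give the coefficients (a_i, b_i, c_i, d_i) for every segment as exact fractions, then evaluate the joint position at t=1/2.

  seg 0: a=4 b=-45/16 c=0 d=-3/16
  seg 1: a=1 b=-27/8 c=-9/16 d=3/4
  seg 2: a=-2 b=27/8 c=63/16 d=-21/16
S(1/2) = 329/128

Δ: Δ0=-3, Δ1=-3/2, Δ2=6
row 1: diag=6, rhs=9; c'=1/3, d'=3/2
row 2: denom=6−2·1/3=16/3; d'=(45−2·3/2)/(16/3)=63/8
back: M2=63/8
back: M1=3/2−1/3·63/8=-9/8
M: M0=0, M1=-9/8, M2=63/8, M3=0
seg 0: a=4, c=M0/2=0, d=(M1−M0)/(6·1)=-3/16, b=Δ0−h0·(2M0+M1)/6=-45/16
seg 1: a=1, c=M1/2=-9/16, d=(M2−M1)/(6·2)=3/4, b=Δ1−h1·(2M1+M2)/6=-27/8
seg 2: a=-2, c=M2/2=63/16, d=(M3−M2)/(6·1)=-21/16, b=Δ2−h2·(2M2+M3)/6=27/8
t_q=1/2 → seg 0, τ=1/2; S=4+-45/16·τ+0·τ²+-3/16·τ³=329/128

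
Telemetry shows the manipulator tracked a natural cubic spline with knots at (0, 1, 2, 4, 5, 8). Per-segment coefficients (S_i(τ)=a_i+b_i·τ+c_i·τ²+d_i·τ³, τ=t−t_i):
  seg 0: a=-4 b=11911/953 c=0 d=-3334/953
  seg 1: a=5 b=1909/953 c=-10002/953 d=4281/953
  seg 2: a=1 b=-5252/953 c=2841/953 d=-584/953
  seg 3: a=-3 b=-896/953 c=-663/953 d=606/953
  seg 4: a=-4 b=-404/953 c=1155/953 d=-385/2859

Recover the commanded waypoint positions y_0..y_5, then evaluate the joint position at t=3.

y_0 = S_0(0) = a_0 = -4
y_1 = S_1(0) = a_1 = 5
y_2 = S_2(0) = a_2 = 1
y_3 = S_3(0) = a_3 = -3
y_4 = S_4(0) = a_4 = -4
y_5 = S_4(3) = 2
t_q=3 is in segment 2 (τ=1); S_2(τ)=-2042/953

y_0=-4 y_1=5 y_2=1 y_3=-3 y_4=-4 y_5=2
S(3) = -2042/953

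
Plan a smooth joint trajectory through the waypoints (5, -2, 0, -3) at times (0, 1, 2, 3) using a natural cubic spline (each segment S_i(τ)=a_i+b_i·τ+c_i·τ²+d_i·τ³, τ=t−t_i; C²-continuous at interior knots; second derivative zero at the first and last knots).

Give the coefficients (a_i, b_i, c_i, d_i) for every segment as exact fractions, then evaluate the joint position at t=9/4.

  seg 0: a=5 b=-146/15 c=0 d=41/15
  seg 1: a=-2 b=-23/15 c=41/5 d=-14/3
  seg 2: a=0 b=13/15 c=-29/5 d=29/15
S(9/4) = -37/320

Δ: Δ0=-7, Δ1=2, Δ2=-3
row 1: diag=4, rhs=54; c'=1/4, d'=27/2
row 2: denom=4−1·1/4=15/4; d'=(-30−1·27/2)/(15/4)=-58/5
back: M2=-58/5
back: M1=27/2−1/4·-58/5=82/5
M: M0=0, M1=82/5, M2=-58/5, M3=0
seg 0: a=5, c=M0/2=0, d=(M1−M0)/(6·1)=41/15, b=Δ0−h0·(2M0+M1)/6=-146/15
seg 1: a=-2, c=M1/2=41/5, d=(M2−M1)/(6·1)=-14/3, b=Δ1−h1·(2M1+M2)/6=-23/15
seg 2: a=0, c=M2/2=-29/5, d=(M3−M2)/(6·1)=29/15, b=Δ2−h2·(2M2+M3)/6=13/15
t_q=9/4 → seg 2, τ=1/4; S=0+13/15·τ+-29/5·τ²+29/15·τ³=-37/320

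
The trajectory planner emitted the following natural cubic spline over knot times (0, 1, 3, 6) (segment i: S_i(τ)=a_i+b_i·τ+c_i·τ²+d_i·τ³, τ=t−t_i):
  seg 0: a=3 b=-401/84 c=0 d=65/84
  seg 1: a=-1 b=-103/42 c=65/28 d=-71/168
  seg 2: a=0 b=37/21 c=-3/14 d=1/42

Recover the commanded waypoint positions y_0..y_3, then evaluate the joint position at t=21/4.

y_0 = S_0(0) = a_0 = 3
y_1 = S_1(0) = a_1 = -1
y_2 = S_2(0) = a_2 = 0
y_3 = S_2(3) = 4
t_q=21/4 is in segment 2 (τ=9/4); S_2(τ)=2823/896

y_0=3 y_1=-1 y_2=0 y_3=4
S(21/4) = 2823/896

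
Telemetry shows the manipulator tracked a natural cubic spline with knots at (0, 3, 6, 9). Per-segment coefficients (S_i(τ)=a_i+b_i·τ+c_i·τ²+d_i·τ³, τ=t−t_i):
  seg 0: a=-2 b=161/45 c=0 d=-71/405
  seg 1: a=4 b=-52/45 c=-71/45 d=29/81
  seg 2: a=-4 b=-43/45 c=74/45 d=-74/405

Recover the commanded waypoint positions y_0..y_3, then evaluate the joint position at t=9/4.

y_0 = S_0(0) = a_0 = -2
y_1 = S_1(0) = a_1 = 4
y_2 = S_2(0) = a_2 = -4
y_3 = S_2(3) = 3
t_q=9/4 is in segment 0 (τ=9/4); S_0(τ)=1297/320

y_0=-2 y_1=4 y_2=-4 y_3=3
S(9/4) = 1297/320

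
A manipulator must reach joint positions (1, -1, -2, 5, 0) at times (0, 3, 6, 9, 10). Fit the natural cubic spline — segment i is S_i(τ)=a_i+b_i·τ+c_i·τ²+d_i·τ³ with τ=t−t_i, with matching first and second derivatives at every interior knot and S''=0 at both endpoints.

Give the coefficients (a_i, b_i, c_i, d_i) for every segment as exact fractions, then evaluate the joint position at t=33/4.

Δ: Δ0=-2/3, Δ1=-1/3, Δ2=7/3, Δ3=-5
row 1: diag=12, rhs=2; c'=1/4, d'=1/6
row 2: denom=12−3·1/4=45/4; d'=(16−3·1/6)/(45/4)=62/45
row 3: denom=8−3·4/15=36/5; d'=(-44−3·62/45)/(36/5)=-361/54
back: M3=-361/54
back: M2=62/45−4/15·-361/54=256/81
back: M1=1/6−1/4·256/81=-101/162
M: M0=0, M1=-101/162, M2=256/81, M3=-361/54, M4=0
seg 0: a=1, c=M0/2=0, d=(M1−M0)/(6·3)=-101/2916, b=Δ0−h0·(2M0+M1)/6=-115/324
seg 1: a=-1, c=M1/2=-101/324, d=(M2−M1)/(6·3)=613/2916, b=Δ1−h1·(2M1+M2)/6=-209/162
seg 2: a=-2, c=M2/2=128/81, d=(M3−M2)/(6·3)=-1595/2916, b=Δ2−h2·(2M2+M3)/6=815/324
seg 3: a=5, c=M3/2=-361/108, d=(M4−M3)/(6·1)=361/324, b=Δ3−h3·(2M3+M4)/6=-449/162
t_q=33/4 → seg 2, τ=9/4; S=-2+815/324·τ+128/81·τ²+-1595/2916·τ³=12509/2304

  seg 0: a=1 b=-115/324 c=0 d=-101/2916
  seg 1: a=-1 b=-209/162 c=-101/324 d=613/2916
  seg 2: a=-2 b=815/324 c=128/81 d=-1595/2916
  seg 3: a=5 b=-449/162 c=-361/108 d=361/324
S(33/4) = 12509/2304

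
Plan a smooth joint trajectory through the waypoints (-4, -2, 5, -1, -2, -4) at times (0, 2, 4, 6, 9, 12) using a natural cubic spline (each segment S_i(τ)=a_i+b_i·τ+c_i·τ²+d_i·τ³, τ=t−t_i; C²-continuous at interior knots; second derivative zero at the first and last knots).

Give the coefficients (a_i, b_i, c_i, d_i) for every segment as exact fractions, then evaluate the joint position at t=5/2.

  seg 0: a=-4 b=-179/1046 c=0 d=1225/4184
  seg 1: a=-2 b=1748/523 c=3675/2092 d=-1755/2092
  seg 2: a=5 b=158/523 c=-6855/2092 d=3401/4184
  seg 3: a=-1 b=-3191/1046 c=837/523 d=-6539/28242
  seg 4: a=-2 b=157/523 c=-1517/3138 d=1517/28242
S(5/2) = 91/16736

Δ: Δ0=1, Δ1=7/2, Δ2=-3, Δ3=-1/3, Δ4=-2/3
row 1: diag=8, rhs=15; c'=1/4, d'=15/8
row 2: denom=8−2·1/4=15/2; d'=(-39−2·15/8)/(15/2)=-57/10
row 3: denom=10−2·4/15=142/15; d'=(16−2·-57/10)/(142/15)=411/142
row 4: denom=12−3·45/142=1569/142; d'=(-2−3·411/142)/(1569/142)=-1517/1569
back: M4=-1517/1569
back: M3=411/142−45/142·-1517/1569=1674/523
back: M2=-57/10−4/15·1674/523=-6855/1046
back: M1=15/8−1/4·-6855/1046=3675/1046
M: M0=0, M1=3675/1046, M2=-6855/1046, M3=1674/523, M4=-1517/1569, M5=0
seg 0: a=-4, c=M0/2=0, d=(M1−M0)/(6·2)=1225/4184, b=Δ0−h0·(2M0+M1)/6=-179/1046
seg 1: a=-2, c=M1/2=3675/2092, d=(M2−M1)/(6·2)=-1755/2092, b=Δ1−h1·(2M1+M2)/6=1748/523
seg 2: a=5, c=M2/2=-6855/2092, d=(M3−M2)/(6·2)=3401/4184, b=Δ2−h2·(2M2+M3)/6=158/523
seg 3: a=-1, c=M3/2=837/523, d=(M4−M3)/(6·3)=-6539/28242, b=Δ3−h3·(2M3+M4)/6=-3191/1046
seg 4: a=-2, c=M4/2=-1517/3138, d=(M5−M4)/(6·3)=1517/28242, b=Δ4−h4·(2M4+M5)/6=157/523
t_q=5/2 → seg 1, τ=1/2; S=-2+1748/523·τ+3675/2092·τ²+-1755/2092·τ³=91/16736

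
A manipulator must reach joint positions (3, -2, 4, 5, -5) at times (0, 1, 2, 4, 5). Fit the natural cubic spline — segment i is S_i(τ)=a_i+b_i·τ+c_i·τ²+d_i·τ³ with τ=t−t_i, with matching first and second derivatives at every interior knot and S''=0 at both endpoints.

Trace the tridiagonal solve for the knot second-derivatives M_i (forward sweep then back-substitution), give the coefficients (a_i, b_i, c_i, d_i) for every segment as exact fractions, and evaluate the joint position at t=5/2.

Δ: Δ0=-5, Δ1=6, Δ2=1/2, Δ3=-10
row 1: diag=4, rhs=66; c'=1/4, d'=33/2
row 2: denom=6−1·1/4=23/4; d'=(-33−1·33/2)/(23/4)=-198/23
row 3: denom=6−2·8/23=122/23; d'=(-63−2·-198/23)/(122/23)=-1053/122
back: M3=-1053/122
back: M2=-198/23−8/23·-1053/122=-342/61
back: M1=33/2−1/4·-342/61=1092/61
M: M0=0, M1=1092/61, M2=-342/61, M3=-1053/122, M4=0
seg 0: a=3, c=M0/2=0, d=(M1−M0)/(6·1)=182/61, b=Δ0−h0·(2M0+M1)/6=-487/61
seg 1: a=-2, c=M1/2=546/61, d=(M2−M1)/(6·1)=-239/61, b=Δ1−h1·(2M1+M2)/6=59/61
seg 2: a=4, c=M2/2=-171/61, d=(M3−M2)/(6·2)=-123/488, b=Δ2−h2·(2M2+M3)/6=434/61
seg 3: a=5, c=M3/2=-1053/244, d=(M4−M3)/(6·1)=351/244, b=Δ3−h3·(2M3+M4)/6=-869/122
t_q=5/2 → seg 2, τ=1/2; S=4+434/61·τ+-171/61·τ²+-123/488·τ³=26645/3904

  seg 0: a=3 b=-487/61 c=0 d=182/61
  seg 1: a=-2 b=59/61 c=546/61 d=-239/61
  seg 2: a=4 b=434/61 c=-171/61 d=-123/488
  seg 3: a=5 b=-869/122 c=-1053/244 d=351/244
S(5/2) = 26645/3904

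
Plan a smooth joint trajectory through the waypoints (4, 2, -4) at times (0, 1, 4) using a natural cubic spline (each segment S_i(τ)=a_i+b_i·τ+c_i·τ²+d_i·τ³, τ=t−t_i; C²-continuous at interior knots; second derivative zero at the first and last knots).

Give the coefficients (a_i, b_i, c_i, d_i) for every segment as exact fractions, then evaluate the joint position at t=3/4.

Δ: Δ0=-2, Δ1=-2
row 1: diag=8, rhs=0; c'=3/8, d'=0
back: M1=0
M: M0=0, M1=0, M2=0
seg 0: a=4, c=M0/2=0, d=(M1−M0)/(6·1)=0, b=Δ0−h0·(2M0+M1)/6=-2
seg 1: a=2, c=M1/2=0, d=(M2−M1)/(6·3)=0, b=Δ1−h1·(2M1+M2)/6=-2
t_q=3/4 → seg 0, τ=3/4; S=4+-2·τ+0·τ²+0·τ³=5/2

  seg 0: a=4 b=-2 c=0 d=0
  seg 1: a=2 b=-2 c=0 d=0
S(3/4) = 5/2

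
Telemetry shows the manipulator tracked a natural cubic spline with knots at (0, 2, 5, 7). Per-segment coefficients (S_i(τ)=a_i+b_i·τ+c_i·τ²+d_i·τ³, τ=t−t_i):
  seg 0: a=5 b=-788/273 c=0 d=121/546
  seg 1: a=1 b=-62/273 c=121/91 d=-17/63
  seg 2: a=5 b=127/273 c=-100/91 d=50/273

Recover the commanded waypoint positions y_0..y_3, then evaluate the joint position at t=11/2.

y_0=5 y_1=1 y_2=5 y_3=3
S(11/2) = 259/52

y_0 = S_0(0) = a_0 = 5
y_1 = S_1(0) = a_1 = 1
y_2 = S_2(0) = a_2 = 5
y_3 = S_2(2) = 3
t_q=11/2 is in segment 2 (τ=1/2); S_2(τ)=259/52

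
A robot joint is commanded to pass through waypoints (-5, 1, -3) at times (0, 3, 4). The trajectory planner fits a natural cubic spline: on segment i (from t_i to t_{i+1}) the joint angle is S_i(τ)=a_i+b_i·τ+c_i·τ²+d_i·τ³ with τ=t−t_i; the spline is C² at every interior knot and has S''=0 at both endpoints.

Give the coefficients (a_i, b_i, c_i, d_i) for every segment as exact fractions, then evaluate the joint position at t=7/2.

Δ: Δ0=2, Δ1=-4
row 1: diag=8, rhs=-36; c'=1/8, d'=-9/2
back: M1=-9/2
M: M0=0, M1=-9/2, M2=0
seg 0: a=-5, c=M0/2=0, d=(M1−M0)/(6·3)=-1/4, b=Δ0−h0·(2M0+M1)/6=17/4
seg 1: a=1, c=M1/2=-9/4, d=(M2−M1)/(6·1)=3/4, b=Δ1−h1·(2M1+M2)/6=-5/2
t_q=7/2 → seg 1, τ=1/2; S=1+-5/2·τ+-9/4·τ²+3/4·τ³=-23/32

  seg 0: a=-5 b=17/4 c=0 d=-1/4
  seg 1: a=1 b=-5/2 c=-9/4 d=3/4
S(7/2) = -23/32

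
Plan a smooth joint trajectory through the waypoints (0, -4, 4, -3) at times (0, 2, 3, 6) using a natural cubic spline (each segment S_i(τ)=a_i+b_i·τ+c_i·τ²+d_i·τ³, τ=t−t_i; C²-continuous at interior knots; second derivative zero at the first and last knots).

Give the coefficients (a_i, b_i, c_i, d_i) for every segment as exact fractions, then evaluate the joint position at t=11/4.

  seg 0: a=0 b=-824/141 c=0 d=271/282
  seg 1: a=-4 b=802/141 c=271/47 d=-487/141
  seg 2: a=4 b=967/141 c=-216/47 d=24/47
S(11/4) = 6173/3008

Δ: Δ0=-2, Δ1=8, Δ2=-7/3
row 1: diag=6, rhs=60; c'=1/6, d'=10
row 2: denom=8−1·1/6=47/6; d'=(-62−1·10)/(47/6)=-432/47
back: M2=-432/47
back: M1=10−1/6·-432/47=542/47
M: M0=0, M1=542/47, M2=-432/47, M3=0
seg 0: a=0, c=M0/2=0, d=(M1−M0)/(6·2)=271/282, b=Δ0−h0·(2M0+M1)/6=-824/141
seg 1: a=-4, c=M1/2=271/47, d=(M2−M1)/(6·1)=-487/141, b=Δ1−h1·(2M1+M2)/6=802/141
seg 2: a=4, c=M2/2=-216/47, d=(M3−M2)/(6·3)=24/47, b=Δ2−h2·(2M2+M3)/6=967/141
t_q=11/4 → seg 1, τ=3/4; S=-4+802/141·τ+271/47·τ²+-487/141·τ³=6173/3008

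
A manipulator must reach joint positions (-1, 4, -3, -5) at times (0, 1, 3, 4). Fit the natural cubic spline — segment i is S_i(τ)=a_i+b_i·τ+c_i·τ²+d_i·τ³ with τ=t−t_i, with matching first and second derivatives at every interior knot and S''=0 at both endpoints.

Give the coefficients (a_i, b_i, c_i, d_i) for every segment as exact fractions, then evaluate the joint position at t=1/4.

  seg 0: a=-1 b=107/16 c=0 d=-27/16
  seg 1: a=4 b=13/8 c=-81/16 d=5/4
  seg 2: a=-3 b=-29/8 c=39/16 d=-13/16
S(1/4) = 661/1024

Δ: Δ0=5, Δ1=-7/2, Δ2=-2
row 1: diag=6, rhs=-51; c'=1/3, d'=-17/2
row 2: denom=6−2·1/3=16/3; d'=(9−2·-17/2)/(16/3)=39/8
back: M2=39/8
back: M1=-17/2−1/3·39/8=-81/8
M: M0=0, M1=-81/8, M2=39/8, M3=0
seg 0: a=-1, c=M0/2=0, d=(M1−M0)/(6·1)=-27/16, b=Δ0−h0·(2M0+M1)/6=107/16
seg 1: a=4, c=M1/2=-81/16, d=(M2−M1)/(6·2)=5/4, b=Δ1−h1·(2M1+M2)/6=13/8
seg 2: a=-3, c=M2/2=39/16, d=(M3−M2)/(6·1)=-13/16, b=Δ2−h2·(2M2+M3)/6=-29/8
t_q=1/4 → seg 0, τ=1/4; S=-1+107/16·τ+0·τ²+-27/16·τ³=661/1024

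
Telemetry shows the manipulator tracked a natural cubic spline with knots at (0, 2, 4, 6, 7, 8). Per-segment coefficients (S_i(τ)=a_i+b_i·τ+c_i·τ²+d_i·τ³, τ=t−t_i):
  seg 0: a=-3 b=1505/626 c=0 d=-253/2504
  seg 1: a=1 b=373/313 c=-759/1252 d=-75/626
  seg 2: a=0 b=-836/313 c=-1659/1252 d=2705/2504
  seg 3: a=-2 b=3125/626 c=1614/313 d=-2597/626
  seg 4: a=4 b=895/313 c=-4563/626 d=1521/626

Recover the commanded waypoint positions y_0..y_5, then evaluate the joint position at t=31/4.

y_0 = S_0(0) = a_0 = -3
y_1 = S_1(0) = a_1 = 1
y_2 = S_2(0) = a_2 = 0
y_3 = S_3(0) = a_3 = -2
y_4 = S_4(0) = a_4 = 4
y_5 = S_4(1) = 2
t_q=31/4 is in segment 4 (τ=3/4); S_4(τ)=122975/40064

y_0=-3 y_1=1 y_2=0 y_3=-2 y_4=4 y_5=2
S(31/4) = 122975/40064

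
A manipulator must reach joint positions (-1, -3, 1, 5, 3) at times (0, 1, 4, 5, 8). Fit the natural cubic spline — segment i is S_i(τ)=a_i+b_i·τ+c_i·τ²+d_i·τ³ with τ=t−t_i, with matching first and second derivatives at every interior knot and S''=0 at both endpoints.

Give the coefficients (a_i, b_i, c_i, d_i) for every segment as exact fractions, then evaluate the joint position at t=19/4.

  seg 0: a=-1 b=-83/36 c=0 d=11/36
  seg 1: a=-3 b=-25/18 c=11/12 d=-1/324
  seg 2: a=1 b=145/36 c=8/9 d=-11/12
  seg 3: a=5 b=55/18 c=-67/36 d=67/324
S(19/4) = 3175/768

Δ: Δ0=-2, Δ1=4/3, Δ2=4, Δ3=-2/3
row 1: diag=8, rhs=20; c'=3/8, d'=5/2
row 2: denom=8−3·3/8=55/8; d'=(16−3·5/2)/(55/8)=68/55
row 3: denom=8−1·8/55=432/55; d'=(-28−1·68/55)/(432/55)=-67/18
back: M3=-67/18
back: M2=68/55−8/55·-67/18=16/9
back: M1=5/2−3/8·16/9=11/6
M: M0=0, M1=11/6, M2=16/9, M3=-67/18, M4=0
seg 0: a=-1, c=M0/2=0, d=(M1−M0)/(6·1)=11/36, b=Δ0−h0·(2M0+M1)/6=-83/36
seg 1: a=-3, c=M1/2=11/12, d=(M2−M1)/(6·3)=-1/324, b=Δ1−h1·(2M1+M2)/6=-25/18
seg 2: a=1, c=M2/2=8/9, d=(M3−M2)/(6·1)=-11/12, b=Δ2−h2·(2M2+M3)/6=145/36
seg 3: a=5, c=M3/2=-67/36, d=(M4−M3)/(6·3)=67/324, b=Δ3−h3·(2M3+M4)/6=55/18
t_q=19/4 → seg 2, τ=3/4; S=1+145/36·τ+8/9·τ²+-11/12·τ³=3175/768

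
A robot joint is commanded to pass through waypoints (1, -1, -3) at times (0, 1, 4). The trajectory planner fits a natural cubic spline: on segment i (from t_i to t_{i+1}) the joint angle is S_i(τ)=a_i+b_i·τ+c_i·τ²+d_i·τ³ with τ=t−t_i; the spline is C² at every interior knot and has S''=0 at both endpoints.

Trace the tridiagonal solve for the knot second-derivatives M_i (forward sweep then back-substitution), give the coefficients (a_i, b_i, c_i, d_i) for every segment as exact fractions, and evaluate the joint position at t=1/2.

  seg 0: a=1 b=-13/6 c=0 d=1/6
  seg 1: a=-1 b=-5/3 c=1/2 d=-1/18
S(1/2) = -1/16

Δ: Δ0=-2, Δ1=-2/3
row 1: diag=8, rhs=8; c'=3/8, d'=1
back: M1=1
M: M0=0, M1=1, M2=0
seg 0: a=1, c=M0/2=0, d=(M1−M0)/(6·1)=1/6, b=Δ0−h0·(2M0+M1)/6=-13/6
seg 1: a=-1, c=M1/2=1/2, d=(M2−M1)/(6·3)=-1/18, b=Δ1−h1·(2M1+M2)/6=-5/3
t_q=1/2 → seg 0, τ=1/2; S=1+-13/6·τ+0·τ²+1/6·τ³=-1/16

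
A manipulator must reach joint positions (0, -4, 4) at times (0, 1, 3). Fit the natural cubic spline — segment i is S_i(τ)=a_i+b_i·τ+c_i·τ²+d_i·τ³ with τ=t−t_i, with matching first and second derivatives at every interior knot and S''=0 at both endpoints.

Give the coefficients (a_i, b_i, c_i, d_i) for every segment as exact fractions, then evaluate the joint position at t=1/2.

  seg 0: a=0 b=-16/3 c=0 d=4/3
  seg 1: a=-4 b=-4/3 c=4 d=-2/3
S(1/2) = -5/2

Δ: Δ0=-4, Δ1=4
row 1: diag=6, rhs=48; c'=1/3, d'=8
back: M1=8
M: M0=0, M1=8, M2=0
seg 0: a=0, c=M0/2=0, d=(M1−M0)/(6·1)=4/3, b=Δ0−h0·(2M0+M1)/6=-16/3
seg 1: a=-4, c=M1/2=4, d=(M2−M1)/(6·2)=-2/3, b=Δ1−h1·(2M1+M2)/6=-4/3
t_q=1/2 → seg 0, τ=1/2; S=0+-16/3·τ+0·τ²+4/3·τ³=-5/2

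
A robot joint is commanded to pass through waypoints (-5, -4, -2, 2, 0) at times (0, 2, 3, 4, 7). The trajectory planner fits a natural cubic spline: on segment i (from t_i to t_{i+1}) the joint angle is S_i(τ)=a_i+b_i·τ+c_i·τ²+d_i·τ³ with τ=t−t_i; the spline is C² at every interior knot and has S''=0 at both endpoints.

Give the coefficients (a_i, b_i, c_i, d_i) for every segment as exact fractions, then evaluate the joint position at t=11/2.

Δ: Δ0=1/2, Δ1=2, Δ2=4, Δ3=-2/3
row 1: diag=6, rhs=9; c'=1/6, d'=3/2
row 2: denom=4−1·1/6=23/6; d'=(12−1·3/2)/(23/6)=63/23
row 3: denom=8−1·6/23=178/23; d'=(-28−1·63/23)/(178/23)=-707/178
back: M3=-707/178
back: M2=63/23−6/23·-707/178=336/89
back: M1=3/2−1/6·336/89=155/178
M: M0=0, M1=155/178, M2=336/89, M3=-707/178, M4=0
seg 0: a=-5, c=M0/2=0, d=(M1−M0)/(6·2)=155/2136, b=Δ0−h0·(2M0+M1)/6=56/267
seg 1: a=-4, c=M1/2=155/356, d=(M2−M1)/(6·1)=517/1068, b=Δ1−h1·(2M1+M2)/6=577/534
seg 2: a=-2, c=M2/2=168/89, d=(M3−M2)/(6·1)=-1379/1068, b=Δ2−h2·(2M2+M3)/6=3635/1068
seg 3: a=2, c=M3/2=-707/356, d=(M4−M3)/(6·3)=707/3204, b=Δ3−h3·(2M3+M4)/6=1765/534
t_q=11/2 → seg 3, τ=3/2; S=2+1765/534·τ+-707/356·τ²+707/3204·τ³=9211/2848

  seg 0: a=-5 b=56/267 c=0 d=155/2136
  seg 1: a=-4 b=577/534 c=155/356 d=517/1068
  seg 2: a=-2 b=3635/1068 c=168/89 d=-1379/1068
  seg 3: a=2 b=1765/534 c=-707/356 d=707/3204
S(11/2) = 9211/2848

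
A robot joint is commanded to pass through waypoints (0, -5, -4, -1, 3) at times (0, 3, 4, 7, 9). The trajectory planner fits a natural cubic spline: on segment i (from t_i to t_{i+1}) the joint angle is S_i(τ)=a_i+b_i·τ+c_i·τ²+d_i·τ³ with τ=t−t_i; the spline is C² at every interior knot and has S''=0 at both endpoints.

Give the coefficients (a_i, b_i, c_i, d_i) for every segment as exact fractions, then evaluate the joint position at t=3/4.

Δ: Δ0=-5/3, Δ1=1, Δ2=1, Δ3=2
row 1: diag=8, rhs=16; c'=1/8, d'=2
row 2: denom=8−1·1/8=63/8; d'=(0−1·2)/(63/8)=-16/63
row 3: denom=10−3·8/21=62/7; d'=(6−3·-16/63)/(62/7)=71/93
back: M3=71/93
back: M2=-16/63−8/21·71/93=-152/279
back: M1=2−1/8·-152/279=577/279
M: M0=0, M1=577/279, M2=-152/279, M3=71/93, M4=0
seg 0: a=0, c=M0/2=0, d=(M1−M0)/(6·3)=577/5022, b=Δ0−h0·(2M0+M1)/6=-1507/558
seg 1: a=-5, c=M1/2=577/558, d=(M2−M1)/(6·1)=-27/62, b=Δ1−h1·(2M1+M2)/6=112/279
seg 2: a=-4, c=M2/2=-76/279, d=(M3−M2)/(6·3)=365/5022, b=Δ2−h2·(2M2+M3)/6=649/558
seg 3: a=-1, c=M3/2=71/186, d=(M4−M3)/(6·2)=-71/1116, b=Δ3−h3·(2M3+M4)/6=416/279
t_q=3/4 → seg 0, τ=3/4; S=0+-1507/558·τ+0·τ²+577/5022·τ³=-7845/3968

  seg 0: a=0 b=-1507/558 c=0 d=577/5022
  seg 1: a=-5 b=112/279 c=577/558 d=-27/62
  seg 2: a=-4 b=649/558 c=-76/279 d=365/5022
  seg 3: a=-1 b=416/279 c=71/186 d=-71/1116
S(3/4) = -7845/3968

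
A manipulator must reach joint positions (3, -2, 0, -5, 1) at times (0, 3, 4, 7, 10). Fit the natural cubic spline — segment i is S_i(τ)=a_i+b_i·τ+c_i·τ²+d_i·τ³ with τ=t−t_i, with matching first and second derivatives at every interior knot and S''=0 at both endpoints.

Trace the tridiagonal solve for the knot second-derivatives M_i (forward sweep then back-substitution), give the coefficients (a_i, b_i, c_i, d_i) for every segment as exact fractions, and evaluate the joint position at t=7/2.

Δ: Δ0=-5/3, Δ1=2, Δ2=-5/3, Δ3=2
row 1: diag=8, rhs=22; c'=1/8, d'=11/4
row 2: denom=8−1·1/8=63/8; d'=(-22−1·11/4)/(63/8)=-22/7
row 3: denom=12−3·8/21=76/7; d'=(22−3·-22/7)/(76/7)=55/19
back: M3=55/19
back: M2=-22/7−8/21·55/19=-242/57
back: M1=11/4−1/8·-242/57=187/57
M: M0=0, M1=187/57, M2=-242/57, M3=55/19, M4=0
seg 0: a=3, c=M0/2=0, d=(M1−M0)/(6·3)=187/1026, b=Δ0−h0·(2M0+M1)/6=-377/114
seg 1: a=-2, c=M1/2=187/114, d=(M2−M1)/(6·1)=-143/114, b=Δ1−h1·(2M1+M2)/6=92/57
seg 2: a=0, c=M2/2=-121/57, d=(M3−M2)/(6·3)=407/1026, b=Δ2−h2·(2M2+M3)/6=43/38
seg 3: a=-5, c=M3/2=55/38, d=(M4−M3)/(6·3)=-55/342, b=Δ3−h3·(2M3+M4)/6=-17/19
t_q=7/2 → seg 1, τ=1/2; S=-2+92/57·τ+187/114·τ²+-143/114·τ³=-857/912

  seg 0: a=3 b=-377/114 c=0 d=187/1026
  seg 1: a=-2 b=92/57 c=187/114 d=-143/114
  seg 2: a=0 b=43/38 c=-121/57 d=407/1026
  seg 3: a=-5 b=-17/19 c=55/38 d=-55/342
S(7/2) = -857/912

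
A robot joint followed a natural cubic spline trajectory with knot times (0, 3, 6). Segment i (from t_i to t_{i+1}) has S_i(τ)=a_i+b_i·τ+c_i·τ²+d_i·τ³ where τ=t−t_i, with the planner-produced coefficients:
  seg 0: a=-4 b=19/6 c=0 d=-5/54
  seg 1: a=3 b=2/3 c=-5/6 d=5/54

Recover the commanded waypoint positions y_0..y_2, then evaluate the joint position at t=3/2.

y_0=-4 y_1=3 y_2=0
S(3/2) = 7/16

y_0 = S_0(0) = a_0 = -4
y_1 = S_1(0) = a_1 = 3
y_2 = S_1(3) = 0
t_q=3/2 is in segment 0 (τ=3/2); S_0(τ)=7/16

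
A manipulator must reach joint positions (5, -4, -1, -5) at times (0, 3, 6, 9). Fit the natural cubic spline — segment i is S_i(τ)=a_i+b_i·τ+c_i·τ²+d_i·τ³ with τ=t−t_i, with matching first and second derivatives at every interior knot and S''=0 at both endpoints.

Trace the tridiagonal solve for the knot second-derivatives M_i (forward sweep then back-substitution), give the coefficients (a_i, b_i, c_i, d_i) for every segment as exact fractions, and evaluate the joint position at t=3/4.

  seg 0: a=5 b=-38/9 c=0 d=11/81
  seg 1: a=-4 b=-5/9 c=11/9 d=-19/81
  seg 2: a=-1 b=4/9 c=-8/9 d=8/81
S(3/4) = 121/64

Δ: Δ0=-3, Δ1=1, Δ2=-4/3
row 1: diag=12, rhs=24; c'=1/4, d'=2
row 2: denom=12−3·1/4=45/4; d'=(-14−3·2)/(45/4)=-16/9
back: M2=-16/9
back: M1=2−1/4·-16/9=22/9
M: M0=0, M1=22/9, M2=-16/9, M3=0
seg 0: a=5, c=M0/2=0, d=(M1−M0)/(6·3)=11/81, b=Δ0−h0·(2M0+M1)/6=-38/9
seg 1: a=-4, c=M1/2=11/9, d=(M2−M1)/(6·3)=-19/81, b=Δ1−h1·(2M1+M2)/6=-5/9
seg 2: a=-1, c=M2/2=-8/9, d=(M3−M2)/(6·3)=8/81, b=Δ2−h2·(2M2+M3)/6=4/9
t_q=3/4 → seg 0, τ=3/4; S=5+-38/9·τ+0·τ²+11/81·τ³=121/64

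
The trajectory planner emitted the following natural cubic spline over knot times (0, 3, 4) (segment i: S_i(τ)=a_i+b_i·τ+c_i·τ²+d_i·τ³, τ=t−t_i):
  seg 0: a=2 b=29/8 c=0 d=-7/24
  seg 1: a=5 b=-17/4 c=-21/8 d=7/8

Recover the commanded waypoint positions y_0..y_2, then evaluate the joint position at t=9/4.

y_0=2 y_1=5 y_2=-1
S(9/4) = 3499/512

y_0 = S_0(0) = a_0 = 2
y_1 = S_1(0) = a_1 = 5
y_2 = S_1(1) = -1
t_q=9/4 is in segment 0 (τ=9/4); S_0(τ)=3499/512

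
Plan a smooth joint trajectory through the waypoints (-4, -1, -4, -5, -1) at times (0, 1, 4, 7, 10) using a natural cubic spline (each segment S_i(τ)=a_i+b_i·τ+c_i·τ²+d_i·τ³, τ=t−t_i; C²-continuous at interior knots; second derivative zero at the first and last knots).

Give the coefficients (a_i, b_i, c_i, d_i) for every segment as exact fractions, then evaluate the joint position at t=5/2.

  seg 0: a=-4 b=385/108 c=0 d=-61/108
  seg 1: a=-1 b=101/54 c=-61/36 d=239/972
  seg 2: a=-4 b=-179/108 c=14/27 d=-25/972
  seg 3: a=-5 b=41/54 c=31/108 d=-31/972
S(5/2) = -113/96

Δ: Δ0=3, Δ1=-1, Δ2=-1/3, Δ3=4/3
row 1: diag=8, rhs=-24; c'=3/8, d'=-3
row 2: denom=12−3·3/8=87/8; d'=(4−3·-3)/(87/8)=104/87
row 3: denom=12−3·8/29=324/29; d'=(10−3·104/87)/(324/29)=31/54
back: M3=31/54
back: M2=104/87−8/29·31/54=28/27
back: M1=-3−3/8·28/27=-61/18
M: M0=0, M1=-61/18, M2=28/27, M3=31/54, M4=0
seg 0: a=-4, c=M0/2=0, d=(M1−M0)/(6·1)=-61/108, b=Δ0−h0·(2M0+M1)/6=385/108
seg 1: a=-1, c=M1/2=-61/36, d=(M2−M1)/(6·3)=239/972, b=Δ1−h1·(2M1+M2)/6=101/54
seg 2: a=-4, c=M2/2=14/27, d=(M3−M2)/(6·3)=-25/972, b=Δ2−h2·(2M2+M3)/6=-179/108
seg 3: a=-5, c=M3/2=31/108, d=(M4−M3)/(6·3)=-31/972, b=Δ3−h3·(2M3+M4)/6=41/54
t_q=5/2 → seg 1, τ=3/2; S=-1+101/54·τ+-61/36·τ²+239/972·τ³=-113/96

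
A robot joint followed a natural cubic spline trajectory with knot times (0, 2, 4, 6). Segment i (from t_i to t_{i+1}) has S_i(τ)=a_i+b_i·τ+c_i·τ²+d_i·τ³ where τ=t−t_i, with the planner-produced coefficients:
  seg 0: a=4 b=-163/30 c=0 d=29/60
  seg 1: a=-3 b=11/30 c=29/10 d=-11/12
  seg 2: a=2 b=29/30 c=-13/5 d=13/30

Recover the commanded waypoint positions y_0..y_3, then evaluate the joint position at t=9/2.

y_0=4 y_1=-3 y_2=2 y_3=-3
S(9/2) = 151/80

y_0 = S_0(0) = a_0 = 4
y_1 = S_1(0) = a_1 = -3
y_2 = S_2(0) = a_2 = 2
y_3 = S_2(2) = -3
t_q=9/2 is in segment 2 (τ=1/2); S_2(τ)=151/80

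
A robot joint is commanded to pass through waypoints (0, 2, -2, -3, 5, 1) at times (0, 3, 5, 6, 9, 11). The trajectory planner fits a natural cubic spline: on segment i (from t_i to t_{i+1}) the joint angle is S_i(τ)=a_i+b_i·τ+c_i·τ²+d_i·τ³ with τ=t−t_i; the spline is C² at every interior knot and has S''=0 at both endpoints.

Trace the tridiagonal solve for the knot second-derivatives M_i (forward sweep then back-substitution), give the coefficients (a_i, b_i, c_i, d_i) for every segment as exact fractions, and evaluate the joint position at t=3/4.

  seg 0: a=0 b=3017/1938 c=0 d=-575/5814
  seg 1: a=2 b=-1079/969 c=-575/646 d=433/1938
  seg 2: a=-2 b=-1931/969 c=291/646 d=1051/1938
  seg 3: a=-3 b=61/114 c=671/323 d=-883/1938
  seg 4: a=5 b=676/969 c=-1307/646 d=1307/3876
S(3/4) = 46547/41344

Δ: Δ0=2/3, Δ1=-2, Δ2=-1, Δ3=8/3, Δ4=-2
row 1: diag=10, rhs=-16; c'=1/5, d'=-8/5
row 2: denom=6−2·1/5=28/5; d'=(6−2·-8/5)/(28/5)=23/14
row 3: denom=8−1·5/28=219/28; d'=(22−1·23/14)/(219/28)=190/73
row 4: denom=10−3·28/73=646/73; d'=(-28−3·190/73)/(646/73)=-1307/323
back: M4=-1307/323
back: M3=190/73−28/73·-1307/323=1342/323
back: M2=23/14−5/28·1342/323=291/323
back: M1=-8/5−1/5·291/323=-575/323
M: M0=0, M1=-575/323, M2=291/323, M3=1342/323, M4=-1307/323, M5=0
seg 0: a=0, c=M0/2=0, d=(M1−M0)/(6·3)=-575/5814, b=Δ0−h0·(2M0+M1)/6=3017/1938
seg 1: a=2, c=M1/2=-575/646, d=(M2−M1)/(6·2)=433/1938, b=Δ1−h1·(2M1+M2)/6=-1079/969
seg 2: a=-2, c=M2/2=291/646, d=(M3−M2)/(6·1)=1051/1938, b=Δ2−h2·(2M2+M3)/6=-1931/969
seg 3: a=-3, c=M3/2=671/323, d=(M4−M3)/(6·3)=-883/1938, b=Δ3−h3·(2M3+M4)/6=61/114
seg 4: a=5, c=M4/2=-1307/646, d=(M5−M4)/(6·2)=1307/3876, b=Δ4−h4·(2M4+M5)/6=676/969
t_q=3/4 → seg 0, τ=3/4; S=0+3017/1938·τ+0·τ²+-575/5814·τ³=46547/41344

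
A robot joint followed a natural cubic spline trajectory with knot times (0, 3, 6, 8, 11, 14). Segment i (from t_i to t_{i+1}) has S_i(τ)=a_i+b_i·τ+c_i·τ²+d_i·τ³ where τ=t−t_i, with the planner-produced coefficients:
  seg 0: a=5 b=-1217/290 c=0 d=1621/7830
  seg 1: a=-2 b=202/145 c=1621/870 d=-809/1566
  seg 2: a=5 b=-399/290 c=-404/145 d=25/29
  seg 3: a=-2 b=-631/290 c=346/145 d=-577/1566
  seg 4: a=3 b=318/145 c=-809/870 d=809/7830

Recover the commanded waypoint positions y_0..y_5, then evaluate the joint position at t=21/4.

y_0 = S_0(0) = a_0 = 5
y_1 = S_1(0) = a_1 = -2
y_2 = S_2(0) = a_2 = 5
y_3 = S_3(0) = a_3 = -2
y_4 = S_4(0) = a_4 = 3
y_5 = S_4(3) = 4
t_q=21/4 is in segment 1 (τ=9/4); S_1(τ)=86909/18560

y_0=5 y_1=-2 y_2=5 y_3=-2 y_4=3 y_5=4
S(21/4) = 86909/18560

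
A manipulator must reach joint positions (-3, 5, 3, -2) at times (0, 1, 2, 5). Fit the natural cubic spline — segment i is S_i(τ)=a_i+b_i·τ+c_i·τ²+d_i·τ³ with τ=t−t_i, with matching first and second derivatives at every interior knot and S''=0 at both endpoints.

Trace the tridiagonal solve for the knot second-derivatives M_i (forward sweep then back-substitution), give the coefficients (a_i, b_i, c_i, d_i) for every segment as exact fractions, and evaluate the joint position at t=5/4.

  seg 0: a=-3 b=985/93 c=0 d=-241/93
  seg 1: a=5 b=262/93 c=-241/31 d=275/93
  seg 2: a=3 b=-359/93 c=34/31 d=-34/279
S(5/4) = 10445/1984

Δ: Δ0=8, Δ1=-2, Δ2=-5/3
row 1: diag=4, rhs=-60; c'=1/4, d'=-15
row 2: denom=8−1·1/4=31/4; d'=(2−1·-15)/(31/4)=68/31
back: M2=68/31
back: M1=-15−1/4·68/31=-482/31
M: M0=0, M1=-482/31, M2=68/31, M3=0
seg 0: a=-3, c=M0/2=0, d=(M1−M0)/(6·1)=-241/93, b=Δ0−h0·(2M0+M1)/6=985/93
seg 1: a=5, c=M1/2=-241/31, d=(M2−M1)/(6·1)=275/93, b=Δ1−h1·(2M1+M2)/6=262/93
seg 2: a=3, c=M2/2=34/31, d=(M3−M2)/(6·3)=-34/279, b=Δ2−h2·(2M2+M3)/6=-359/93
t_q=5/4 → seg 1, τ=1/4; S=5+262/93·τ+-241/31·τ²+275/93·τ³=10445/1984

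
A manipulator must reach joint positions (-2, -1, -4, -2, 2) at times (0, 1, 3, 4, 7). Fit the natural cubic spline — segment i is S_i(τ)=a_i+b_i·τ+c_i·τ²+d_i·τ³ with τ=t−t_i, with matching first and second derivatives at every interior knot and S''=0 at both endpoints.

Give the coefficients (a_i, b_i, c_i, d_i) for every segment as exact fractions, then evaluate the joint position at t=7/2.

Δ: Δ0=1, Δ1=-3/2, Δ2=2, Δ3=4/3
row 1: diag=6, rhs=-15; c'=1/3, d'=-5/2
row 2: denom=6−2·1/3=16/3; d'=(21−2·-5/2)/(16/3)=39/8
row 3: denom=8−1·3/16=125/16; d'=(-4−1·39/8)/(125/16)=-142/125
back: M3=-142/125
back: M2=39/8−3/16·-142/125=636/125
back: M1=-5/2−1/3·636/125=-1049/250
M: M0=0, M1=-1049/250, M2=636/125, M3=-142/125, M4=0
seg 0: a=-2, c=M0/2=0, d=(M1−M0)/(6·1)=-1049/1500, b=Δ0−h0·(2M0+M1)/6=2549/1500
seg 1: a=-1, c=M1/2=-1049/500, d=(M2−M1)/(6·2)=2321/3000, b=Δ1−h1·(2M1+M2)/6=-299/750
seg 2: a=-4, c=M2/2=318/125, d=(M3−M2)/(6·1)=-389/375, b=Δ2−h2·(2M2+M3)/6=37/75
seg 3: a=-2, c=M3/2=-71/125, d=(M4−M3)/(6·3)=71/1125, b=Δ3−h3·(2M3+M4)/6=926/375
t_q=7/2 → seg 2, τ=1/2; S=-4+37/75·τ+318/125·τ²+-389/375·τ³=-3247/1000

  seg 0: a=-2 b=2549/1500 c=0 d=-1049/1500
  seg 1: a=-1 b=-299/750 c=-1049/500 d=2321/3000
  seg 2: a=-4 b=37/75 c=318/125 d=-389/375
  seg 3: a=-2 b=926/375 c=-71/125 d=71/1125
S(7/2) = -3247/1000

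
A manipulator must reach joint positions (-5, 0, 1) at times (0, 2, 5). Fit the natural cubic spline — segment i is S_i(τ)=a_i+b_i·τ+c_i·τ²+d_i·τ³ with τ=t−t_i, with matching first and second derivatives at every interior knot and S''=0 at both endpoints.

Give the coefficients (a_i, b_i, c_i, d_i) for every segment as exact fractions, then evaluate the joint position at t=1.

Δ: Δ0=5/2, Δ1=1/3
row 1: diag=10, rhs=-13; c'=3/10, d'=-13/10
back: M1=-13/10
M: M0=0, M1=-13/10, M2=0
seg 0: a=-5, c=M0/2=0, d=(M1−M0)/(6·2)=-13/120, b=Δ0−h0·(2M0+M1)/6=44/15
seg 1: a=0, c=M1/2=-13/20, d=(M2−M1)/(6·3)=13/180, b=Δ1−h1·(2M1+M2)/6=49/30
t_q=1 → seg 0, τ=1; S=-5+44/15·τ+0·τ²+-13/120·τ³=-87/40

  seg 0: a=-5 b=44/15 c=0 d=-13/120
  seg 1: a=0 b=49/30 c=-13/20 d=13/180
S(1) = -87/40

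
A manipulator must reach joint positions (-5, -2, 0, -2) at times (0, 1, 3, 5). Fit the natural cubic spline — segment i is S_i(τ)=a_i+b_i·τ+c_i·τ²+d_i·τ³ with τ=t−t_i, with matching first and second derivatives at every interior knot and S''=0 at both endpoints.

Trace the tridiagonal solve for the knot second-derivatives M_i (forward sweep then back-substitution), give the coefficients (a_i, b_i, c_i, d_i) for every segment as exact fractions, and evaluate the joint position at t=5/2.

  seg 0: a=-5 b=36/11 c=0 d=-3/11
  seg 1: a=-2 b=27/11 c=-9/11 d=1/22
  seg 2: a=0 b=-3/11 c=-6/11 d=1/11
S(5/2) = -1/176

Δ: Δ0=3, Δ1=1, Δ2=-1
row 1: diag=6, rhs=-12; c'=1/3, d'=-2
row 2: denom=8−2·1/3=22/3; d'=(-12−2·-2)/(22/3)=-12/11
back: M2=-12/11
back: M1=-2−1/3·-12/11=-18/11
M: M0=0, M1=-18/11, M2=-12/11, M3=0
seg 0: a=-5, c=M0/2=0, d=(M1−M0)/(6·1)=-3/11, b=Δ0−h0·(2M0+M1)/6=36/11
seg 1: a=-2, c=M1/2=-9/11, d=(M2−M1)/(6·2)=1/22, b=Δ1−h1·(2M1+M2)/6=27/11
seg 2: a=0, c=M2/2=-6/11, d=(M3−M2)/(6·2)=1/11, b=Δ2−h2·(2M2+M3)/6=-3/11
t_q=5/2 → seg 1, τ=3/2; S=-2+27/11·τ+-9/11·τ²+1/22·τ³=-1/176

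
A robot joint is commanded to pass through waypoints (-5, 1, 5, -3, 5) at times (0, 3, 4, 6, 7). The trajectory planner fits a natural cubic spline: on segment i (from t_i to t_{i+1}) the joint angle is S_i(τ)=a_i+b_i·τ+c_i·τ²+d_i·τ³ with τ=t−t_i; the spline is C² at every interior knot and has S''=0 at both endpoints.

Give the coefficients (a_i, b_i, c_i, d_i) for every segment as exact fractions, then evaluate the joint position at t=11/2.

  seg 0: a=-5 b=46/125 c=0 d=68/375
  seg 1: a=1 b=658/125 c=204/125 d=-362/125
  seg 2: a=5 b=-4/25 c=-882/125 d=321/125
  seg 3: a=-3 b=304/125 c=1044/125 d=-348/125
S(11/2) = -2449/1000

Δ: Δ0=2, Δ1=4, Δ2=-4, Δ3=8
row 1: diag=8, rhs=12; c'=1/8, d'=3/2
row 2: denom=6−1·1/8=47/8; d'=(-48−1·3/2)/(47/8)=-396/47
row 3: denom=6−2·16/47=250/47; d'=(72−2·-396/47)/(250/47)=2088/125
back: M3=2088/125
back: M2=-396/47−16/47·2088/125=-1764/125
back: M1=3/2−1/8·-1764/125=408/125
M: M0=0, M1=408/125, M2=-1764/125, M3=2088/125, M4=0
seg 0: a=-5, c=M0/2=0, d=(M1−M0)/(6·3)=68/375, b=Δ0−h0·(2M0+M1)/6=46/125
seg 1: a=1, c=M1/2=204/125, d=(M2−M1)/(6·1)=-362/125, b=Δ1−h1·(2M1+M2)/6=658/125
seg 2: a=5, c=M2/2=-882/125, d=(M3−M2)/(6·2)=321/125, b=Δ2−h2·(2M2+M3)/6=-4/25
seg 3: a=-3, c=M3/2=1044/125, d=(M4−M3)/(6·1)=-348/125, b=Δ3−h3·(2M3+M4)/6=304/125
t_q=11/2 → seg 2, τ=3/2; S=5+-4/25·τ+-882/125·τ²+321/125·τ³=-2449/1000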